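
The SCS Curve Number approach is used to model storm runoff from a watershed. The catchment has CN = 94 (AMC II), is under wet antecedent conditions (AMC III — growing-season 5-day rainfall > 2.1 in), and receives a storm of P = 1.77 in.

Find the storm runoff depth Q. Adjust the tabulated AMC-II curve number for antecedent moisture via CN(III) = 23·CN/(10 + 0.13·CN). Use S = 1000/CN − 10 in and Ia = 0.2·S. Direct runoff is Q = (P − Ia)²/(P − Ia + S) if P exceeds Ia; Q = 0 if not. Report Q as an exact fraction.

Q = 11449934523/7759309900 in ≈ 1.476 in

Wet (AMC III): CN(III) = 23·94/(10 + 0.13·94) = 2162/(1111/50) = 108100/1111 ≈ 97.300
Retention S: 1000/CN − 10 with CN=97.300 → S = 300/1081 ≈ 0.278 in
Ia = 0.2·(300/1081) = 60/1081 in ≈ 0.056 in
Since P=1.770 > Ia=0.056: effective rainfall P−Ia = 185337/108100 in
Q = (185337/108100)²/((185337/108100) + 300/1081) = (34349803569/11685610000)/(215337/108100) = 11449934523/7759309900 in ≈ 1.476 in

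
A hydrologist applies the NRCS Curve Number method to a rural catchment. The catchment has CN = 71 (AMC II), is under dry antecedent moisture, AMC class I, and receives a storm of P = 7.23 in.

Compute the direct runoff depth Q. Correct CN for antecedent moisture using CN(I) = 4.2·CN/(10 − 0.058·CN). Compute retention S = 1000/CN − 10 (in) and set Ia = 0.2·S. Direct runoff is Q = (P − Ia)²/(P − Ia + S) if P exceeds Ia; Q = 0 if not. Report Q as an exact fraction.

Q = 620932968049/333684756300 in ≈ 1.861 in

Adjust CN=71 to AMC I: 4.2·71/(10 − 0.058·71) → (1491/5) ÷ (2941/500) = 149100/2941 ≈ 50.697
S = 1000/(149100/2941) − 10 = 14500/1491 in ≈ 9.725 in
Ia = 0.2S: 0.2·9.725 = 1.945 in (exactly 2900/1491)
Excess rainfall: 7.230 − 1.945 = 5.285 in; P > Ia so Q > 0
Q = (787993/149100)²/((787993/149100) + 14500/1491) = (620932968049/22230810000)/(2237993/149100) = 620932968049/333684756300 in ≈ 1.861 in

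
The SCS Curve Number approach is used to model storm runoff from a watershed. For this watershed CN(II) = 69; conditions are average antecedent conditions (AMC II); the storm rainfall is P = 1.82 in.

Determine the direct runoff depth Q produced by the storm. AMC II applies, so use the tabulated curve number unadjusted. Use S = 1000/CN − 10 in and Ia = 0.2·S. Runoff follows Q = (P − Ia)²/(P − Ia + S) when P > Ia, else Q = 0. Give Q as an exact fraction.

Q = 10106041/64442550 in ≈ 0.157 in

CN(II) = 69; AMC II needs no correction.
S = 1000/69 − 10 = 310/69 in ≈ 4.493 in
Ia = 0.2·(310/69) = 62/69 in ≈ 0.899 in
P − Ia = 1.820 − 0.899 = 3179/3450 ≈ 0.921 in (> 0, runoff occurs)
Runoff Q = (P−Ia)²/(P−Ia+S) = (0.921)²/(0.921+4.493) = 10106041/64442550 ≈ 0.157 in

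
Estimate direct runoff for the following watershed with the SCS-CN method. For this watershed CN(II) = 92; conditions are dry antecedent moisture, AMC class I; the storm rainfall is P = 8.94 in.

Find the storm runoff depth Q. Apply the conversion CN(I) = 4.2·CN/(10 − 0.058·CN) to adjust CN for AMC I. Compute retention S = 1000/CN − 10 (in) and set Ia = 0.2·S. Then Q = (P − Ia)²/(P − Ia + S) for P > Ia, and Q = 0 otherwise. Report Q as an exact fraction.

Q = 42395221801/6180009150 in ≈ 6.860 in

Dry (AMC I): CN(I) = 4.2·92/(10 − 0.058·92) = (1932/5)/(583/125) = 48300/583 ≈ 82.847
Retention S: 1000/CN − 10 with CN=82.847 → S = 1000/483 ≈ 2.070 in
Initial abstraction Ia = S/5 = (1000/483)/5 = 200/483 ≈ 0.414 in
P − Ia = 8.940 − 0.414 = 205901/24150 ≈ 8.526 in (> 0, runoff occurs)
Q: (205901/24150)² ÷ (255901/24150) = 42395221801/6180009150 in (≈ 6.860 in)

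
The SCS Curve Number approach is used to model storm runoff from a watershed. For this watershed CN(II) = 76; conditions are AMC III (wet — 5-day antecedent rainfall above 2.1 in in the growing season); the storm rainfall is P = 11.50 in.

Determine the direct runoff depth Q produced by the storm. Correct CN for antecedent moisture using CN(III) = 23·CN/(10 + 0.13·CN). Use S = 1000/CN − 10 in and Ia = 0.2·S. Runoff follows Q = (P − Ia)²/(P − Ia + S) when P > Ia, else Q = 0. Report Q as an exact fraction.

Q = 96255721/9623614 in ≈ 10.002 in

Adjust CN=76 to AMC III: 23·76/(10 + 0.13·76) → 1748 ÷ (497/25) = 43700/497 ≈ 87.928
Retention S: 1000/CN − 10 with CN=87.928 → S = 600/437 ≈ 1.373 in
Ia = 0.2·(600/437) = 120/437 in ≈ 0.275 in
Excess rainfall: 11.500 − 0.275 = 11.225 in; P > Ia so Q > 0
Q = (9811/874)²/((9811/874) + 600/437) = (96255721/763876)/(11011/874) = 96255721/9623614 in ≈ 10.002 in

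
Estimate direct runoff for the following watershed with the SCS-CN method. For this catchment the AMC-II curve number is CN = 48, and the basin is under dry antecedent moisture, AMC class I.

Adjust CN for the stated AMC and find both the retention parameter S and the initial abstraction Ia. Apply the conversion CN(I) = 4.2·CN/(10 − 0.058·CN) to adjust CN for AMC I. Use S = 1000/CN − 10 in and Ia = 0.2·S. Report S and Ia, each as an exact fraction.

S = 1625/63 in ≈ 25.794 in; Ia = 325/63 in ≈ 5.159 in

Adjust CN=48 to AMC I: 4.2·48/(10 − 0.058·48) → (1008/5) ÷ (902/125) = 12600/451 ≈ 27.938
S = 1000/(12600/451) − 10 = 1625/63 in ≈ 25.794 in
Initial abstraction Ia = S/5 = (1625/63)/5 = 325/63 ≈ 5.159 in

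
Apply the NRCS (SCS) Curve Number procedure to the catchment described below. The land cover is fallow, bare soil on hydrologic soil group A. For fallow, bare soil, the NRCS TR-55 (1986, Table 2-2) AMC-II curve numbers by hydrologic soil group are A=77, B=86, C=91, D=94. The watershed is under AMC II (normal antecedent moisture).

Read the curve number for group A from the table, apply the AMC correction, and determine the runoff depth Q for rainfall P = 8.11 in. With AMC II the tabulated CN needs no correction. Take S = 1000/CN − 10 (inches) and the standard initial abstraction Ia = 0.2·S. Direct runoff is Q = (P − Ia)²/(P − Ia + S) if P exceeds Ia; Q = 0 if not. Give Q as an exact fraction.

NRCS table: fallow, bare soil, soil group A → CN(II) = 77
AMC II — tabulated CN = 77 applies directly.
S = 1000/77 − 10 = 230/77 in ≈ 2.987 in
Initial abstraction Ia = S/5 = (230/77)/5 = 46/77 ≈ 0.597 in
P − Ia = 8.110 − 0.597 = 57847/7700 ≈ 7.513 in (> 0, runoff occurs)
Q: (57847/7700)² ÷ (80847/7700) = 3346275409/622521900 in (≈ 5.375 in)

Q = 3346275409/622521900 in ≈ 5.375 in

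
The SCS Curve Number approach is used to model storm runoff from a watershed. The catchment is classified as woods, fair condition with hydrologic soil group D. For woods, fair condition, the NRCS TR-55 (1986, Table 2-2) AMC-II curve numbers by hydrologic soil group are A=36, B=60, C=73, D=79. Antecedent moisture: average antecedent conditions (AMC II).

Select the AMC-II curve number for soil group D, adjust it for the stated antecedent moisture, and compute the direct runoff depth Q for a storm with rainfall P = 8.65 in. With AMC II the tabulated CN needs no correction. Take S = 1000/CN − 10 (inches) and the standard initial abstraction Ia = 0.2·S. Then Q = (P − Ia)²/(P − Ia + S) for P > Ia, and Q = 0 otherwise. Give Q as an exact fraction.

NRCS table: woods, fair condition, soil group D → CN(II) = 79
Average conditions: CN = 79 (no AMC adjustment).
Retention S: 1000/CN − 10 with CN=79.000 → S = 210/79 ≈ 2.658 in
Initial abstraction Ia = S/5 = (210/79)/5 = 42/79 ≈ 0.532 in
P − Ia = 8.650 − 0.532 = 12827/1580 ≈ 8.118 in (> 0, runoff occurs)
Q = (12827/1580)²/((12827/1580) + 210/79) = (164531929/2496400)/(17027/1580) = 164531929/26902660 in ≈ 6.116 in

Q = 164531929/26902660 in ≈ 6.116 in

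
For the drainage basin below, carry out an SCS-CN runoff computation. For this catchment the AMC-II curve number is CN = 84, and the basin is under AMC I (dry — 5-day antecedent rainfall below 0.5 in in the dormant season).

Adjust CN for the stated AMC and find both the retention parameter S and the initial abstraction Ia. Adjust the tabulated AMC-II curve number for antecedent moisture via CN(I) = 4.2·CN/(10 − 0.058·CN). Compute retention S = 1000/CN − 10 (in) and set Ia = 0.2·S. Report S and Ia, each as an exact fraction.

S = 2000/441 in ≈ 4.535 in; Ia = 400/441 in ≈ 0.907 in

Dry (AMC I): CN(I) = 4.2·84/(10 − 0.058·84) = (1764/5)/(641/125) = 44100/641 ≈ 68.799
Retention S: 1000/CN − 10 with CN=68.799 → S = 2000/441 ≈ 4.535 in
Ia = 0.2·(2000/441) = 400/441 in ≈ 0.907 in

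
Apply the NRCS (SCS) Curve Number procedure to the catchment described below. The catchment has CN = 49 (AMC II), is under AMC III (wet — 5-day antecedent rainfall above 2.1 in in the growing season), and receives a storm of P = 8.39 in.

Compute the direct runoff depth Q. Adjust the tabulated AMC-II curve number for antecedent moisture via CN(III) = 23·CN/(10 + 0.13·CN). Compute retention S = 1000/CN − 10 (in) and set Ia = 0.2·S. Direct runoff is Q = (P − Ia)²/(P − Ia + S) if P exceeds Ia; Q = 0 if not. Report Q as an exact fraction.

Q = 711581663809/152545423100 in ≈ 4.665 in

Wet (AMC III): CN(III) = 23·49/(10 + 0.13·49) = 1127/(1637/100) = 112700/1637 ≈ 68.845
S = 1000/(112700/1637) − 10 = 5100/1127 in ≈ 4.525 in
Ia = 0.2·(5100/1127) = 1020/1127 in ≈ 0.905 in
Since P=8.390 > Ia=0.905: effective rainfall P−Ia = 843553/112700 in
Q: (843553/112700)² ÷ (1353553/112700) = 711581663809/152545423100 in (≈ 4.665 in)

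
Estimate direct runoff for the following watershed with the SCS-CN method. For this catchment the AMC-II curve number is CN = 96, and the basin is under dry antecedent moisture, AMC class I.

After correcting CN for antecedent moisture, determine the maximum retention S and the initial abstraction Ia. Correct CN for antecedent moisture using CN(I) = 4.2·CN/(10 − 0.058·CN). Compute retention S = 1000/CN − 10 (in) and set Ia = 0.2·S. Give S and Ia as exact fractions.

S = 125/126 in ≈ 0.992 in; Ia = 25/126 in ≈ 0.198 in

CN(I) from CN(II)=96: (4.2·96)/(10 − 0.058·96) = 25200/277 ≈ 90.975
Retention S: 1000/CN − 10 with CN=90.975 → S = 125/126 ≈ 0.992 in
Initial abstraction Ia = S/5 = (125/126)/5 = 25/126 ≈ 0.198 in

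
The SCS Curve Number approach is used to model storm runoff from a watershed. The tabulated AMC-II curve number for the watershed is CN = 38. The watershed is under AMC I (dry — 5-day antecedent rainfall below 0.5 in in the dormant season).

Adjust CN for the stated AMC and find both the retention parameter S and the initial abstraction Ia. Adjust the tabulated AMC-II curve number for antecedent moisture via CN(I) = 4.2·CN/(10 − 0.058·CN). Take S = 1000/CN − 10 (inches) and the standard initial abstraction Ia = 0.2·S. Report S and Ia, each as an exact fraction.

S = 15500/399 in ≈ 38.847 in; Ia = 3100/399 in ≈ 7.769 in

Dry (AMC I): CN(I) = 4.2·38/(10 − 0.058·38) = (798/5)/(1949/250) = 39900/1949 ≈ 20.472
S = 1000/(39900/1949) − 10 = 15500/399 in ≈ 38.847 in
Initial abstraction Ia = S/5 = (15500/399)/5 = 3100/399 ≈ 7.769 in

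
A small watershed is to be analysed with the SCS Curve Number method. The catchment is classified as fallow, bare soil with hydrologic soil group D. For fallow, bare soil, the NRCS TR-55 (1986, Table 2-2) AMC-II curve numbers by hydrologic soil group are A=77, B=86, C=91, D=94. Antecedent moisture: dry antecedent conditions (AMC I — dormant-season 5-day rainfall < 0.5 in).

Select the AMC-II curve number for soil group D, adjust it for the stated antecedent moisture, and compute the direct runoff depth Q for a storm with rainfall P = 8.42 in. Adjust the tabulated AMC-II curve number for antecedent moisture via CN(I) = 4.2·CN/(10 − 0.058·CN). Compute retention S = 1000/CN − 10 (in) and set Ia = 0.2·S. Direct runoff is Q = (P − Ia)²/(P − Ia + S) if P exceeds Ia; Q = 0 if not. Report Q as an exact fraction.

Q = 17824653081/2607473050 in ≈ 6.836 in

NRCS table: fallow, bare soil, soil group D → CN(II) = 94
CN(I) from CN(II)=94: (4.2·94)/(10 − 0.058·94) = 32900/379 ≈ 86.807
Max retention: S = 1000/(32900/379) − 10 = 500/329 in (≈ 1.520 in)
Ia = 0.2S: 0.2·1.520 = 0.304 in (exactly 100/329)
Since P=8.420 > Ia=0.304: effective rainfall P−Ia = 133509/16450 in
Q: (133509/16450)² ÷ (158509/16450) = 17824653081/2607473050 in (≈ 6.836 in)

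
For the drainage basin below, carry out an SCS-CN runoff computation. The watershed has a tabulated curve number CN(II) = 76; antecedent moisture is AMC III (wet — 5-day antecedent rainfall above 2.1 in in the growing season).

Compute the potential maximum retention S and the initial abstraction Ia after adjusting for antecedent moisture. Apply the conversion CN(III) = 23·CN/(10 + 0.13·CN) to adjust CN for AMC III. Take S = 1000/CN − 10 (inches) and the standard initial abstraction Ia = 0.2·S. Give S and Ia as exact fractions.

S = 600/437 in ≈ 1.373 in; Ia = 120/437 in ≈ 0.275 in

CN(III) from CN(II)=76: (23·76)/(10 + 0.13·76) = 43700/497 ≈ 87.928
S = 1000/(43700/497) − 10 = 600/437 in ≈ 1.373 in
Ia = 0.2S: 0.2·1.373 = 0.275 in (exactly 120/437)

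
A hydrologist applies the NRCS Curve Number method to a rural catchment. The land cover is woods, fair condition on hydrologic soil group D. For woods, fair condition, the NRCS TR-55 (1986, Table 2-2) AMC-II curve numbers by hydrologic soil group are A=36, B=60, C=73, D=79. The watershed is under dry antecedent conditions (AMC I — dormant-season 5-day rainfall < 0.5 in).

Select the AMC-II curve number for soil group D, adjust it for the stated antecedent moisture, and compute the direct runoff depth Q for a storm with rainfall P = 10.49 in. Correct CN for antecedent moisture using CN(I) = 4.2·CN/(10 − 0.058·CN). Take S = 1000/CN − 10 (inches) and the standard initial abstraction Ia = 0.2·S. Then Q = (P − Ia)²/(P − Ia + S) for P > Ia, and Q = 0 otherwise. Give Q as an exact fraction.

NRCS table: woods, fair condition, soil group D → CN(II) = 79
Dry (AMC I): CN(I) = 4.2·79/(10 − 0.058·79) = (1659/5)/(2709/500) = 7900/129 ≈ 61.240
Max retention: S = 1000/(7900/129) − 10 = 500/79 in (≈ 6.329 in)
Initial abstraction Ia = S/5 = (500/79)/5 = 100/79 ≈ 1.266 in
P − Ia = 10.490 − 1.266 = 72871/7900 ≈ 9.224 in (> 0, runoff occurs)
Q = (72871/7900)²/((72871/7900) + 500/79) = (5310182641/62410000)/(122871/7900) = 5310182641/970680900 in ≈ 5.471 in

Q = 5310182641/970680900 in ≈ 5.471 in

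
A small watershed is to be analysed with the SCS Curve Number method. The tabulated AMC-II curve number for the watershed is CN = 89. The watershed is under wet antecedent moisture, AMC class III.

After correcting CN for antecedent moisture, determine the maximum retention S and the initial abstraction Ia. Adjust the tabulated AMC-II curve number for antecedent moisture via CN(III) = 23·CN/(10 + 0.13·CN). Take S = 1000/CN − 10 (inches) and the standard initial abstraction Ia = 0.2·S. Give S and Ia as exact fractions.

S = 1100/2047 in ≈ 0.537 in; Ia = 220/2047 in ≈ 0.107 in

Wet (AMC III): CN(III) = 23·89/(10 + 0.13·89) = 2047/(2157/100) = 204700/2157 ≈ 94.900
S = 1000/(204700/2157) − 10 = 1100/2047 in ≈ 0.537 in
Initial abstraction Ia = S/5 = (1100/2047)/5 = 220/2047 ≈ 0.107 in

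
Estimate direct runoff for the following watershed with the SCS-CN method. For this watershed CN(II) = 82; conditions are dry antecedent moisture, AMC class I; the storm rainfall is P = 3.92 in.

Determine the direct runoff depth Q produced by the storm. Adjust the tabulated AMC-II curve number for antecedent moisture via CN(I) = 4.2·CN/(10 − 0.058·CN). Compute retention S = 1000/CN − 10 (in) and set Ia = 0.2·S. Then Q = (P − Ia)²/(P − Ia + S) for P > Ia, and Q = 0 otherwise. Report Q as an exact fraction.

CN(I) from CN(II)=82: (4.2·82)/(10 − 0.058·82) = 28700/437 ≈ 65.675
Retention S: 1000/CN − 10 with CN=65.675 → S = 1500/287 ≈ 5.226 in
Ia = 0.2S: 0.2·5.226 = 1.045 in (exactly 300/287)
Excess rainfall: 3.920 − 1.045 = 2.875 in; P > Ia so Q > 0
Q = (20626/7175)²/((20626/7175) + 1500/287) = (425431876/51480625)/(58126/7175) = 212715938/208527025 in ≈ 1.020 in

Q = 212715938/208527025 in ≈ 1.020 in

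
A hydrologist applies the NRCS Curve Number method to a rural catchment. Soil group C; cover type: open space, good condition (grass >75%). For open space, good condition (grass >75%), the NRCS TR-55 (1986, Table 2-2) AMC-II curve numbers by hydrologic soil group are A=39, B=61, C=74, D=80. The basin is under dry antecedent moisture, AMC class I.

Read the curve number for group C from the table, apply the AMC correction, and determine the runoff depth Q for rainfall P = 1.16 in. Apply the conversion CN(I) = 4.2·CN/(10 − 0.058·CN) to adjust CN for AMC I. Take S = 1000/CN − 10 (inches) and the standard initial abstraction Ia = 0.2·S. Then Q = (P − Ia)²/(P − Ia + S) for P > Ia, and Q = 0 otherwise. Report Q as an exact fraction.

NRCS table: open space, good condition (grass >75%), soil group C → CN(II) = 74
Adjust CN=74 to AMC I: 4.2·74/(10 − 0.058·74) → (1554/5) ÷ (1427/250) = 77700/1427 ≈ 54.450
Retention S: 1000/CN − 10 with CN=54.450 → S = 6500/777 ≈ 8.366 in
Initial abstraction Ia = S/5 = (6500/777)/5 = 1300/777 ≈ 1.673 in
P = 1.160 ≤ Ia = 1.673 in: entire storm abstracted, Q = 0.

Q = 0 in ≈ 0.000 in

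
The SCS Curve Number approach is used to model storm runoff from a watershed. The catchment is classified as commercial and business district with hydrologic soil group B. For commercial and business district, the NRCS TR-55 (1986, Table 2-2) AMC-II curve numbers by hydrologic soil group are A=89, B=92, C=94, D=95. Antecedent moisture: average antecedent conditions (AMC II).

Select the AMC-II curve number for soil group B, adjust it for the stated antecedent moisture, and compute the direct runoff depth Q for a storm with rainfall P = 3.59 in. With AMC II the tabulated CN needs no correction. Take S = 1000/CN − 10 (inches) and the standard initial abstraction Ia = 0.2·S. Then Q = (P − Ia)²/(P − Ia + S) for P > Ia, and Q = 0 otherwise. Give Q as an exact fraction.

NRCS table: commercial and business district, soil group B → CN(II) = 92
Average conditions: CN = 92 (no AMC adjustment).
S = 1000/92 − 10 = 20/23 in ≈ 0.870 in
Initial abstraction Ia = S/5 = (20/23)/5 = 4/23 ≈ 0.174 in
Excess rainfall: 3.590 − 0.174 = 3.416 in; P > Ia so Q > 0
Q = (7857/2300)²/((7857/2300) + 20/23) = (61732449/5290000)/(9857/2300) = 61732449/22671100 in ≈ 2.723 in

Q = 61732449/22671100 in ≈ 2.723 in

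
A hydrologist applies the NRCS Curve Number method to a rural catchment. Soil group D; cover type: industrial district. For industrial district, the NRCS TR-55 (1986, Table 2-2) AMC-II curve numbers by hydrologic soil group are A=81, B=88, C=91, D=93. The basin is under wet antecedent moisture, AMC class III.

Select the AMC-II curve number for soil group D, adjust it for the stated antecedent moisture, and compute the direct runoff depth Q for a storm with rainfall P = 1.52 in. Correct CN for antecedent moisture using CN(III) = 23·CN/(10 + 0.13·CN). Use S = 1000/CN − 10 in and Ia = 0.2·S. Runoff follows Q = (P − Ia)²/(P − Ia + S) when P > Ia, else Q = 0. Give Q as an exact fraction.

Q = 3025019762/2547602475 in ≈ 1.187 in

NRCS table: industrial district, soil group D → CN(II) = 93
Adjust CN=93 to AMC III: 23·93/(10 + 0.13·93) → 2139 ÷ (2209/100) = 213900/2209 ≈ 96.831
S = 1000/(213900/2209) − 10 = 700/2139 in ≈ 0.327 in
Initial abstraction Ia = S/5 = (700/2139)/5 = 140/2139 ≈ 0.065 in
Excess rainfall: 1.520 − 0.065 = 1.455 in; P > Ia so Q > 0
Q = (77782/53475)²/((77782/53475) + 700/2139) = (6050039524/2859575625)/(95282/53475) = 3025019762/2547602475 in ≈ 1.187 in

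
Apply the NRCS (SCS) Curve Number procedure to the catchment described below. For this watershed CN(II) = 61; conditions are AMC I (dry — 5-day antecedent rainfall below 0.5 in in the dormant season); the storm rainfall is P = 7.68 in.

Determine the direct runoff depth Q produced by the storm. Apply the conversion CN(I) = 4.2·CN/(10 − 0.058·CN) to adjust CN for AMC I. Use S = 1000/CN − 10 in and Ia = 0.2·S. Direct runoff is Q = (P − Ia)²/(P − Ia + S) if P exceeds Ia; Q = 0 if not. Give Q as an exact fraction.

CN(I) from CN(II)=61: (4.2·61)/(10 − 0.058·61) = 42700/1077 ≈ 39.647
Max retention: S = 1000/(42700/1077) − 10 = 6500/427 in (≈ 15.222 in)
Ia = 0.2S: 0.2·15.222 = 3.044 in (exactly 1300/427)
P − Ia = 7.680 − 3.044 = 49484/10675 ≈ 4.636 in (> 0, runoff occurs)
Runoff Q = (P−Ia)²/(P−Ia+S) = (4.636)²/(4.636+15.222) = 153041641/141433075 ≈ 1.082 in

Q = 153041641/141433075 in ≈ 1.082 in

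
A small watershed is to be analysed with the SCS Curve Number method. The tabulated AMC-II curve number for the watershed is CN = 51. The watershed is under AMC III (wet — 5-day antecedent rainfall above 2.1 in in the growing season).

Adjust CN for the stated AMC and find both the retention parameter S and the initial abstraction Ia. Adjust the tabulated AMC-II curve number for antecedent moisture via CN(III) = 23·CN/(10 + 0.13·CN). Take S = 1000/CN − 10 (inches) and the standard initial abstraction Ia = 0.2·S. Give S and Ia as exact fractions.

S = 4900/1173 in ≈ 4.177 in; Ia = 980/1173 in ≈ 0.835 in

CN(III) from CN(II)=51: (23·51)/(10 + 0.13·51) = 117300/1663 ≈ 70.535
Retention S: 1000/CN − 10 with CN=70.535 → S = 4900/1173 ≈ 4.177 in
Ia = 0.2·(4900/1173) = 980/1173 in ≈ 0.835 in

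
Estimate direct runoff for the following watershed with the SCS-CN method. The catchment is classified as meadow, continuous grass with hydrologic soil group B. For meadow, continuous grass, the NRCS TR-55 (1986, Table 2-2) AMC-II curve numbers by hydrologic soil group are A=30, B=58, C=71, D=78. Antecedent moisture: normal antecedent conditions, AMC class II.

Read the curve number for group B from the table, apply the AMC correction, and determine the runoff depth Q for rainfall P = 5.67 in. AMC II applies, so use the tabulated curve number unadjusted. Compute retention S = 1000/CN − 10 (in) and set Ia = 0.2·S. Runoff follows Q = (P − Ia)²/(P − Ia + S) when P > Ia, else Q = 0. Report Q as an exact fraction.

NRCS table: meadow, continuous grass, soil group B → CN(II) = 58
AMC II — tabulated CN = 58 applies directly.
Max retention: S = 1000/58 − 10 = 210/29 in (≈ 7.241 in)
Ia = 0.2S: 0.2·7.241 = 1.448 in (exactly 42/29)
Excess rainfall: 5.670 − 1.448 = 4.222 in; P > Ia so Q > 0
Q = (12243/2900)²/((12243/2900) + 210/29) = (149891049/8410000)/(33243/2900) = 7137669/4590700 in ≈ 1.555 in

Q = 7137669/4590700 in ≈ 1.555 in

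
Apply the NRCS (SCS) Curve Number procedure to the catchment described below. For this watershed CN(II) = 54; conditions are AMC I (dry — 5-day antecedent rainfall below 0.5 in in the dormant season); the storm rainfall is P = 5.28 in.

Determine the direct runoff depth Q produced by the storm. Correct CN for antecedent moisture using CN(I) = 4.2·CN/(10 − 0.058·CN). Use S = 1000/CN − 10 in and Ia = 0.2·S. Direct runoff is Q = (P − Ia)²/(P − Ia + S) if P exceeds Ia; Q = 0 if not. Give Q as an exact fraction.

Q = 75203584/1080290925 in ≈ 0.070 in

CN(I) from CN(II)=54: (4.2·54)/(10 − 0.058·54) = 56700/1717 ≈ 33.023
S = 1000/(56700/1717) − 10 = 11500/567 in ≈ 20.282 in
Initial abstraction Ia = S/5 = (11500/567)/5 = 2300/567 ≈ 4.056 in
P − Ia = 5.280 − 4.056 = 17344/14175 ≈ 1.224 in (> 0, runoff occurs)
Runoff Q = (P−Ia)²/(P−Ia+S) = (1.224)²/(1.224+20.282) = 75203584/1080290925 ≈ 0.070 in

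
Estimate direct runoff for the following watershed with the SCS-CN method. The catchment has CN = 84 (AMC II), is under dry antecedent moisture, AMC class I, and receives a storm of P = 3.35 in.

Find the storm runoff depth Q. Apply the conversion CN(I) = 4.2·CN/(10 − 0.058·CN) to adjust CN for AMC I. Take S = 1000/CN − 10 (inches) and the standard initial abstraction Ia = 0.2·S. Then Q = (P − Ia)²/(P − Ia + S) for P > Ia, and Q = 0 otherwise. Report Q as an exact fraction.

Q = 464273209/542844540 in ≈ 0.855 in

Dry (AMC I): CN(I) = 4.2·84/(10 − 0.058·84) = (1764/5)/(641/125) = 44100/641 ≈ 68.799
S = 1000/(44100/641) − 10 = 2000/441 in ≈ 4.535 in
Ia = 0.2S: 0.2·4.535 = 0.907 in (exactly 400/441)
P − Ia = 3.350 − 0.907 = 21547/8820 ≈ 2.443 in (> 0, runoff occurs)
Runoff Q = (P−Ia)²/(P−Ia+S) = (2.443)²/(2.443+4.535) = 464273209/542844540 ≈ 0.855 in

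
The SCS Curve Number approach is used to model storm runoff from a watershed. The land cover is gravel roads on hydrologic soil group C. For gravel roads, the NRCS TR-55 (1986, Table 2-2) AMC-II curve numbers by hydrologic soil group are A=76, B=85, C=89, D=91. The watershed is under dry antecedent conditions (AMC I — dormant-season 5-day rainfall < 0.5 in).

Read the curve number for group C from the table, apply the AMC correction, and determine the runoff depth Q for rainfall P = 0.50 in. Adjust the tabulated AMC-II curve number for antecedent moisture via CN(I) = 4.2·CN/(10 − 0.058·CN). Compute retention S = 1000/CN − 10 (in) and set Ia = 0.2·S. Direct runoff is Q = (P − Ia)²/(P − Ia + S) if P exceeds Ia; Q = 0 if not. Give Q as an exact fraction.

Q = 0 in ≈ 0.000 in

NRCS table: gravel roads, soil group C → CN(II) = 89
CN(I) from CN(II)=89: (4.2·89)/(10 − 0.058·89) = 186900/2419 ≈ 77.263
Max retention: S = 1000/(186900/2419) − 10 = 5500/1869 in (≈ 2.943 in)
Initial abstraction Ia = S/5 = (5500/1869)/5 = 1100/1869 ≈ 0.589 in
P = 0.500 ≤ Ia = 0.589 in: entire storm abstracted, Q = 0.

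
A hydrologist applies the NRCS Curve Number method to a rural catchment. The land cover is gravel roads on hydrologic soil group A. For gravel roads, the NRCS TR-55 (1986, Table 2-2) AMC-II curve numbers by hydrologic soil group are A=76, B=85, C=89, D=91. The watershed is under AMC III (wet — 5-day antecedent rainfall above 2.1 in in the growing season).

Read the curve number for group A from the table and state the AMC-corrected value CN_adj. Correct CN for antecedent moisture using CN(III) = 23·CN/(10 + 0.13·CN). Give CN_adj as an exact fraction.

NRCS table: gravel roads, soil group A → CN(II) = 76
Wet (AMC III): CN(III) = 23·76/(10 + 0.13·76) = 1748/(497/25) = 43700/497 ≈ 87.928

CN_adj = 43700/497 ≈ 87.928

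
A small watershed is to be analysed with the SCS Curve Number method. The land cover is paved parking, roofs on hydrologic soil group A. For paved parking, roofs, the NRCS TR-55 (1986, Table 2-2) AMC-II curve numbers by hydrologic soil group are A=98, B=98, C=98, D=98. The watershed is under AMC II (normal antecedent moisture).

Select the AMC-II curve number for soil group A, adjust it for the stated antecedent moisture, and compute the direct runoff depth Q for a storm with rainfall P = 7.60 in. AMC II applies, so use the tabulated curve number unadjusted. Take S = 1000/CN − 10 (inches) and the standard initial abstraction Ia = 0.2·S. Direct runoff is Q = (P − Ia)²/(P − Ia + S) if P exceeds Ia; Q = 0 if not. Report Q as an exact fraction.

NRCS table: paved parking, roofs, soil group A → CN(II) = 98
CN(II) = 98; AMC II needs no correction.
Retention S: 1000/CN − 10 with CN=98.000 → S = 10/49 ≈ 0.204 in
Ia = 0.2S: 0.2·0.204 = 0.041 in (exactly 2/49)
P − Ia = 7.600 − 0.041 = 1852/245 ≈ 7.559 in (> 0, runoff occurs)
Q: (1852/245)² ÷ (1902/245) = 1714952/232995 in (≈ 7.360 in)

Q = 1714952/232995 in ≈ 7.360 in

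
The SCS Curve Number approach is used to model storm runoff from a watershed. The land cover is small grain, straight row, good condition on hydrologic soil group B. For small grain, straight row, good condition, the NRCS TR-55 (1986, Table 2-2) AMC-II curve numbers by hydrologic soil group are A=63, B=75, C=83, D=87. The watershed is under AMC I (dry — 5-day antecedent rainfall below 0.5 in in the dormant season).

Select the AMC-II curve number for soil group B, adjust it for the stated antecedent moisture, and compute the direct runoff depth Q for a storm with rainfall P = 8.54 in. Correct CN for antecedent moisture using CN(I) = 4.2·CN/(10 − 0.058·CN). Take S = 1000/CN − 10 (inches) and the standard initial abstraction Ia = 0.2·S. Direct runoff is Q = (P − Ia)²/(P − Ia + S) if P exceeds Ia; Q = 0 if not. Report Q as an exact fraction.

Q = 479653801/147738150 in ≈ 3.247 in

NRCS table: small grain, straight row, good condition, soil group B → CN(II) = 75
Dry (AMC I): CN(I) = 4.2·75/(10 − 0.058·75) = 315/(113/20) = 6300/113 ≈ 55.752
Retention S: 1000/CN − 10 with CN=55.752 → S = 500/63 ≈ 7.937 in
Ia = 0.2·(500/63) = 100/63 in ≈ 1.587 in
P − Ia = 8.540 − 1.587 = 21901/3150 ≈ 6.953 in (> 0, runoff occurs)
Q = (21901/3150)²/((21901/3150) + 500/63) = (479653801/9922500)/(46901/3150) = 479653801/147738150 in ≈ 3.247 in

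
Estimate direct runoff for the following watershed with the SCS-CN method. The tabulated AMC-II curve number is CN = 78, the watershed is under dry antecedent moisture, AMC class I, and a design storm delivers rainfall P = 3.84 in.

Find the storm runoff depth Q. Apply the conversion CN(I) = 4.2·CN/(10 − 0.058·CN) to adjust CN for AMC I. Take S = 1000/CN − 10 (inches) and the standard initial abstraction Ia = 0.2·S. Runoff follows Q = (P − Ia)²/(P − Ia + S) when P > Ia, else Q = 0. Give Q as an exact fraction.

Q = 163353961/241379775 in ≈ 0.677 in

CN(I) from CN(II)=78: (4.2·78)/(10 − 0.058·78) = 81900/1369 ≈ 59.825
S = 1000/(81900/1369) − 10 = 5500/819 in ≈ 6.716 in
Ia = 0.2S: 0.2·6.716 = 1.343 in (exactly 1100/819)
Excess rainfall: 3.840 − 1.343 = 2.497 in; P > Ia so Q > 0
Runoff Q = (P−Ia)²/(P−Ia+S) = (2.497)²/(2.497+6.716) = 163353961/241379775 ≈ 0.677 in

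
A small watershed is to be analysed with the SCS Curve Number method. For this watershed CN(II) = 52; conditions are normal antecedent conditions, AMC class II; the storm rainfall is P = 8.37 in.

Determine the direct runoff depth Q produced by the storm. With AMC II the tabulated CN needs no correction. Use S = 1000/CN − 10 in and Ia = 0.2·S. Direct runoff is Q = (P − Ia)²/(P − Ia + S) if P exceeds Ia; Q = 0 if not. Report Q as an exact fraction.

CN(II) = 52; AMC II needs no correction.
Max retention: S = 1000/52 − 10 = 120/13 in (≈ 9.231 in)
Initial abstraction Ia = S/5 = (120/13)/5 = 24/13 ≈ 1.846 in
P − Ia = 8.370 − 1.846 = 8481/1300 ≈ 6.524 in (> 0, runoff occurs)
Q: (8481/1300)² ÷ (20481/1300) = 23975787/8875100 in (≈ 2.701 in)

Q = 23975787/8875100 in ≈ 2.701 in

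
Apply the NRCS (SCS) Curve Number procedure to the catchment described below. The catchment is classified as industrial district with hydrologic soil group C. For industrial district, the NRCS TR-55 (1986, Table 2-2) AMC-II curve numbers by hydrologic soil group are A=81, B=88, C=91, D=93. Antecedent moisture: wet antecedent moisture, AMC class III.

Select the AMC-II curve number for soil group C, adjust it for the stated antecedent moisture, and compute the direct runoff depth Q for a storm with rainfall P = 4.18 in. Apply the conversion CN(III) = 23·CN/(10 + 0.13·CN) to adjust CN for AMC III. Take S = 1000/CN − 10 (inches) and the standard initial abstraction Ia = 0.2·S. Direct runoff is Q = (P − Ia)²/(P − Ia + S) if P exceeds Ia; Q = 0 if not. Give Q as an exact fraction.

Q = 183558262969/49545182050 in ≈ 3.705 in

NRCS table: industrial district, soil group C → CN(II) = 91
Wet (AMC III): CN(III) = 23·91/(10 + 0.13·91) = 2093/(2183/100) = 209300/2183 ≈ 95.877
Retention S: 1000/CN − 10 with CN=95.877 → S = 900/2093 ≈ 0.430 in
Ia = 0.2S: 0.2·0.430 = 0.086 in (exactly 180/2093)
Since P=4.180 > Ia=0.086: effective rainfall P−Ia = 428437/104650 in
Q: (428437/104650)² ÷ (473437/104650) = 183558262969/49545182050 in (≈ 3.705 in)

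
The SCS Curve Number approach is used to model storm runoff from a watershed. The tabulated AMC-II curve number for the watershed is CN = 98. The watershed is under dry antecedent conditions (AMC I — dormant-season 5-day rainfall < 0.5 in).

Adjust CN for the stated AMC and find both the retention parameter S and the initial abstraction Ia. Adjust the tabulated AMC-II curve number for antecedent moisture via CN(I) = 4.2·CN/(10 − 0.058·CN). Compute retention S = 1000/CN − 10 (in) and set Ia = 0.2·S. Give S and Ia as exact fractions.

S = 500/1029 in ≈ 0.486 in; Ia = 100/1029 in ≈ 0.097 in

Dry (AMC I): CN(I) = 4.2·98/(10 − 0.058·98) = (2058/5)/(1079/250) = 102900/1079 ≈ 95.366
Retention S: 1000/CN − 10 with CN=95.366 → S = 500/1029 ≈ 0.486 in
Ia = 0.2·(500/1029) = 100/1029 in ≈ 0.097 in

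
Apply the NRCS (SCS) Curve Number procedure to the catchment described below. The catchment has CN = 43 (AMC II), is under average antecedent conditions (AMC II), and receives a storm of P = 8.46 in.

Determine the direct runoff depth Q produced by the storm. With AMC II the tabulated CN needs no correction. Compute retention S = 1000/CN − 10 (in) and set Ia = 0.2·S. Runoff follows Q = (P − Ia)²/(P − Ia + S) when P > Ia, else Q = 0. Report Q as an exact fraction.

Average conditions: CN = 43 (no AMC adjustment).
S = 1000/43 − 10 = 570/43 in ≈ 13.256 in
Ia = 0.2S: 0.2·13.256 = 2.651 in (exactly 114/43)
P − Ia = 8.460 − 2.651 = 12489/2150 ≈ 5.809 in (> 0, runoff occurs)
Q: (12489/2150)² ÷ (40989/2150) = 51991707/29375450 in (≈ 1.770 in)

Q = 51991707/29375450 in ≈ 1.770 in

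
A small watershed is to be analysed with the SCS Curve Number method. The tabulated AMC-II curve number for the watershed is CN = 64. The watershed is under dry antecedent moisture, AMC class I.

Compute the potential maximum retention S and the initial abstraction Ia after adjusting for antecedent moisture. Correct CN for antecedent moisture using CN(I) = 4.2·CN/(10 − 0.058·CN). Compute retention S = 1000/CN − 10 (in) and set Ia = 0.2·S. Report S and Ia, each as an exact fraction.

S = 375/28 in ≈ 13.393 in; Ia = 75/28 in ≈ 2.679 in

Adjust CN=64 to AMC I: 4.2·64/(10 − 0.058·64) → (1344/5) ÷ (786/125) = 5600/131 ≈ 42.748
Retention S: 1000/CN − 10 with CN=42.748 → S = 375/28 ≈ 13.393 in
Ia = 0.2·(375/28) = 75/28 in ≈ 2.679 in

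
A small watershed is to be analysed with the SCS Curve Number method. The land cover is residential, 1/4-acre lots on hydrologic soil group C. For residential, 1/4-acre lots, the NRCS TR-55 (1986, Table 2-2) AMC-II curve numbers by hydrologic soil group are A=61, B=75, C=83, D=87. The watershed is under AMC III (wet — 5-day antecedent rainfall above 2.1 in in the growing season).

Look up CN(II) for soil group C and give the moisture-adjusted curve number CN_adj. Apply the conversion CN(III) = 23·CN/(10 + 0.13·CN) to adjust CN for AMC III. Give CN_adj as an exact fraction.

NRCS table: residential, 1/4-acre lots, soil group C → CN(II) = 83
Adjust CN=83 to AMC III: 23·83/(10 + 0.13·83) → 1909 ÷ (2079/100) = 190900/2079 ≈ 91.823

CN_adj = 190900/2079 ≈ 91.823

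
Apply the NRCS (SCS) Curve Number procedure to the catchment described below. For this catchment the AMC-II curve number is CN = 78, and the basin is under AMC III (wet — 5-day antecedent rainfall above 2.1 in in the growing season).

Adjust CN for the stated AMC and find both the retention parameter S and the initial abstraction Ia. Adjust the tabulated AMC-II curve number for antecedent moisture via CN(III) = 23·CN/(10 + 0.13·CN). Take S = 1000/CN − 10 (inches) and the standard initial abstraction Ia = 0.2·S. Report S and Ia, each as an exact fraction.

Wet (AMC III): CN(III) = 23·78/(10 + 0.13·78) = 1794/(1007/50) = 89700/1007 ≈ 89.076
S = 1000/(89700/1007) − 10 = 1100/897 in ≈ 1.226 in
Initial abstraction Ia = S/5 = (1100/897)/5 = 220/897 ≈ 0.245 in

S = 1100/897 in ≈ 1.226 in; Ia = 220/897 in ≈ 0.245 in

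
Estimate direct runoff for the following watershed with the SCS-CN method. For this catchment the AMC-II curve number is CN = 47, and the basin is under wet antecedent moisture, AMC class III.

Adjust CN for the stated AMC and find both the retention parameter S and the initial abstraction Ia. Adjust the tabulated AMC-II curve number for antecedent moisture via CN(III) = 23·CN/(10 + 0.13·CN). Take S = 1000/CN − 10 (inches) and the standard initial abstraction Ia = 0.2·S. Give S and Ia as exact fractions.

S = 5300/1081 in ≈ 4.903 in; Ia = 1060/1081 in ≈ 0.981 in

CN(III) from CN(II)=47: (23·47)/(10 + 0.13·47) = 108100/1611 ≈ 67.101
S = 1000/(108100/1611) − 10 = 5300/1081 in ≈ 4.903 in
Ia = 0.2S: 0.2·4.903 = 0.981 in (exactly 1060/1081)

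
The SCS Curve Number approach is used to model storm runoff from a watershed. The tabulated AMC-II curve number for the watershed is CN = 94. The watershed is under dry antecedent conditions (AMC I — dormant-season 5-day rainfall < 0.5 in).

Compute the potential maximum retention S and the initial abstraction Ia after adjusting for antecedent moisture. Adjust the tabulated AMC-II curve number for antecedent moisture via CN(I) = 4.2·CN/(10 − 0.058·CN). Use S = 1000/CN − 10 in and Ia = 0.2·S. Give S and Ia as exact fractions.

Adjust CN=94 to AMC I: 4.2·94/(10 − 0.058·94) → (1974/5) ÷ (1137/250) = 32900/379 ≈ 86.807
Max retention: S = 1000/(32900/379) − 10 = 500/329 in (≈ 1.520 in)
Ia = 0.2·(500/329) = 100/329 in ≈ 0.304 in

S = 500/329 in ≈ 1.520 in; Ia = 100/329 in ≈ 0.304 in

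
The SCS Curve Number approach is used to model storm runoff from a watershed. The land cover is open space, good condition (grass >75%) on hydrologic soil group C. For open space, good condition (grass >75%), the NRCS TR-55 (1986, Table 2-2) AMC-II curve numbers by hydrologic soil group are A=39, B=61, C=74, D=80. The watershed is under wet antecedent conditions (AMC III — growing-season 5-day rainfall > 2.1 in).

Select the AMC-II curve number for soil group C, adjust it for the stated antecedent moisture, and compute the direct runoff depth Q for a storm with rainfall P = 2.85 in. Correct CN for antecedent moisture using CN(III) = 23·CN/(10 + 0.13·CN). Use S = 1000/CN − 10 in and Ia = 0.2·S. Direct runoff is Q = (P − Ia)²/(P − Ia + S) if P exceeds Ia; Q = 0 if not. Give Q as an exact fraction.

Q = 1875496249/1179605140 in ≈ 1.590 in

NRCS table: open space, good condition (grass >75%), soil group C → CN(II) = 74
Adjust CN=74 to AMC III: 23·74/(10 + 0.13·74) → 1702 ÷ (981/50) = 85100/981 ≈ 86.748
Retention S: 1000/CN − 10 with CN=86.748 → S = 1300/851 ≈ 1.528 in
Ia = 0.2S: 0.2·1.528 = 0.306 in (exactly 260/851)
Excess rainfall: 2.850 − 0.306 = 2.544 in; P > Ia so Q > 0
Runoff Q = (P−Ia)²/(P−Ia+S) = (2.544)²/(2.544+1.528) = 1875496249/1179605140 ≈ 1.590 in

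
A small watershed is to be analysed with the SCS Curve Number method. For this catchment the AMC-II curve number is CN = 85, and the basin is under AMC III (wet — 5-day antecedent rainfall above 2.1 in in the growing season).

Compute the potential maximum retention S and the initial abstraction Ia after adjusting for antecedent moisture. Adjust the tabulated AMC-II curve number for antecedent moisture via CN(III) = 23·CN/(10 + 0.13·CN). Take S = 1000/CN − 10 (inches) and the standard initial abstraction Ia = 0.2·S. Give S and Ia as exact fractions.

S = 300/391 in ≈ 0.767 in; Ia = 60/391 in ≈ 0.153 in

Wet (AMC III): CN(III) = 23·85/(10 + 0.13·85) = 1955/(421/20) = 39100/421 ≈ 92.874
S = 1000/(39100/421) − 10 = 300/391 in ≈ 0.767 in
Initial abstraction Ia = S/5 = (300/391)/5 = 60/391 ≈ 0.153 in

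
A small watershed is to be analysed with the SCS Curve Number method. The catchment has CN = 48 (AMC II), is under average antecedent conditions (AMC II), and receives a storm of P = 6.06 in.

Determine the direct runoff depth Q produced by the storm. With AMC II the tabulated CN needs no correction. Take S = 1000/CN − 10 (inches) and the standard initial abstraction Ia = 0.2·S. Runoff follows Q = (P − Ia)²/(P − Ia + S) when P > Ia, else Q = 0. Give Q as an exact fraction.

AMC II — tabulated CN = 48 applies directly.
Max retention: S = 1000/48 − 10 = 65/6 in (≈ 10.833 in)
Ia = 0.2S: 0.2·10.833 = 2.167 in (exactly 13/6)
P − Ia = 6.060 − 2.167 = 292/75 ≈ 3.893 in (> 0, runoff occurs)
Q = (292/75)²/((292/75) + 65/6) = (85264/5625)/(2209/150) = 170528/165675 in ≈ 1.029 in

Q = 170528/165675 in ≈ 1.029 in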